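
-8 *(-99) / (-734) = -396 / 367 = -1.08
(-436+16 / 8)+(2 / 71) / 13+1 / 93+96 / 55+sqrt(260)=-2040675391 / 4721145+2 *sqrt(65)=-416.12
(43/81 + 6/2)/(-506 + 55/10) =-4/567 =-0.01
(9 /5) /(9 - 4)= 9 /25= 0.36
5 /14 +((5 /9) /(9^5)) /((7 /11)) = 2657315 /7440174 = 0.36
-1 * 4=-4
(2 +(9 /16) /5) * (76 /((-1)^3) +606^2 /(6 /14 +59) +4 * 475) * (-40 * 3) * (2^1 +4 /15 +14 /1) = -660060687 /20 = -33003034.35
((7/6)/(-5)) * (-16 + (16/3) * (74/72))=994/405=2.45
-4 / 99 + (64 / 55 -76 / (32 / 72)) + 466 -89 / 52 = 294.41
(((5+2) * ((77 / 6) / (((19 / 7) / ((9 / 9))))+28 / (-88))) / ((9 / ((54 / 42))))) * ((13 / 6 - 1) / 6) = 19355 / 22572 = 0.86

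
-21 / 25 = -0.84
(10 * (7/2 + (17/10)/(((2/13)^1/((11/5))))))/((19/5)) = 2781/38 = 73.18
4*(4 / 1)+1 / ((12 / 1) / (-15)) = 14.75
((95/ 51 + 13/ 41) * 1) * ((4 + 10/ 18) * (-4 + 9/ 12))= -29627/ 918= -32.27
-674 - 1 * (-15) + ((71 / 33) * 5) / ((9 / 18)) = -21037 / 33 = -637.48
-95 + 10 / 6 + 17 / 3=-263 / 3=-87.67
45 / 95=9 / 19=0.47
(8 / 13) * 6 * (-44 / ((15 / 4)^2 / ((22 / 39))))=-247808 / 38025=-6.52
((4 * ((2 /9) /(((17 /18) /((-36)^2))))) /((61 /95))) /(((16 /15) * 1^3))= 1846800 /1037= 1780.91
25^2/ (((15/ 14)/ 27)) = 15750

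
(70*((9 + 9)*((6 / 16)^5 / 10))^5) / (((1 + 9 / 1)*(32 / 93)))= 32570535859448809257 / 3777893186295716170956800000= 0.00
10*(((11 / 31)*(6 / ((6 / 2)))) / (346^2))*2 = 110 / 927799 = 0.00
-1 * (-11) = 11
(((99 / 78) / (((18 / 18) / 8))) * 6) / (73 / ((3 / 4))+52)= 297 / 728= 0.41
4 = 4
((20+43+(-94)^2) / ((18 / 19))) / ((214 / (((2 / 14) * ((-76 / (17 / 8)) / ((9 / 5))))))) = -128501560 / 1031373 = -124.59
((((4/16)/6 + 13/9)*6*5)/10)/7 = 107/168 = 0.64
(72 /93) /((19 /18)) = 432 /589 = 0.73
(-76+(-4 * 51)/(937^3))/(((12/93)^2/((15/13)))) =-112656700153785/21389080778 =-5267.02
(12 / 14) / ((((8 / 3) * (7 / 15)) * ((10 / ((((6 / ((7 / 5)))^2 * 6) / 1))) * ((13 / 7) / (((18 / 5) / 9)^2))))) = 2916 / 4459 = 0.65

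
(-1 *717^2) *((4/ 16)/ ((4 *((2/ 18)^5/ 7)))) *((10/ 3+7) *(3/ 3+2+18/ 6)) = -6587347775337/ 8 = -823418471917.12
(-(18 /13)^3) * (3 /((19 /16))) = -279936 /41743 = -6.71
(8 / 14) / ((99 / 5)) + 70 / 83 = 50170 / 57519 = 0.87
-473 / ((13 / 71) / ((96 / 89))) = -3223968 / 1157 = -2786.49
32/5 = 6.40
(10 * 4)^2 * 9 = 14400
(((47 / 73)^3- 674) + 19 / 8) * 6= -6268073271 / 1556068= -4028.15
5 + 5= 10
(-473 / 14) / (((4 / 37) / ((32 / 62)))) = -35002 / 217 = -161.30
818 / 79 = 10.35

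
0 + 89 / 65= 89 / 65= 1.37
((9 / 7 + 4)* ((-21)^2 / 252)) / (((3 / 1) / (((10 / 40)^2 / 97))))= 37 / 18624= 0.00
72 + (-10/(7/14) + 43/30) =1603/30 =53.43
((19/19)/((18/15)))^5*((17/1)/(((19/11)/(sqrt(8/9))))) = 584375*sqrt(2)/221616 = 3.73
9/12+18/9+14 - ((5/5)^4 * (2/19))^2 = 24171/1444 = 16.74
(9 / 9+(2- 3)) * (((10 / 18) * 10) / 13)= 0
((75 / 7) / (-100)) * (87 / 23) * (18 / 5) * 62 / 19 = -72819 / 15295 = -4.76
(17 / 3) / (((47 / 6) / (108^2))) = 396576 / 47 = 8437.79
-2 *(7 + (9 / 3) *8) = -62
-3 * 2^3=-24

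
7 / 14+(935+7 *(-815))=-9539 / 2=-4769.50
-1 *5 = -5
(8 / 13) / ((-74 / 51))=-204 / 481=-0.42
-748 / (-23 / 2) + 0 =1496 / 23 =65.04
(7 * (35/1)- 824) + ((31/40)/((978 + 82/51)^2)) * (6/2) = -57807396814107/99840064000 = -579.00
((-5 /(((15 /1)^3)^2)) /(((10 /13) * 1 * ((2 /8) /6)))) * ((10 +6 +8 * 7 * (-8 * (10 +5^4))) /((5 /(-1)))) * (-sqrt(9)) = 14792128 /6328125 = 2.34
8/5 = 1.60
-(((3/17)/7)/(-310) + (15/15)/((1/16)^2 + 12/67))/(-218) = 632727863/25243900780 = 0.03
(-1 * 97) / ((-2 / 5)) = 242.50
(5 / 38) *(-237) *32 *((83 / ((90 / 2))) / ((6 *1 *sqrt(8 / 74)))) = -26228 *sqrt(37) / 171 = -932.97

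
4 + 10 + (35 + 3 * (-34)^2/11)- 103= 2874/11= 261.27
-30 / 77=-0.39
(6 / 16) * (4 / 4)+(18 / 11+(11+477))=43121 / 88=490.01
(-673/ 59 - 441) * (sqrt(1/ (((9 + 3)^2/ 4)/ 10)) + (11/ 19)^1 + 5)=-2829352/ 1121 - 13346 * sqrt(10)/ 177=-2762.39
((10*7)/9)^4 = 24010000/6561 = 3659.50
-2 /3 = -0.67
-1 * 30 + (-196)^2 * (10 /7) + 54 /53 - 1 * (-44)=2909436 /53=54895.02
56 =56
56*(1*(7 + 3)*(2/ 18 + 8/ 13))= 47600/ 117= 406.84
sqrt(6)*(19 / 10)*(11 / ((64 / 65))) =2717*sqrt(6) / 128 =51.99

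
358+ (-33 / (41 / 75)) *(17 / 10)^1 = 20941 / 82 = 255.38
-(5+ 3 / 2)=-13 / 2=-6.50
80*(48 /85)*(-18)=-13824 /17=-813.18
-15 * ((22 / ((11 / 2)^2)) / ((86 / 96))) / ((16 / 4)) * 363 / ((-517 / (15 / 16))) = 2.00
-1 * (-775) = 775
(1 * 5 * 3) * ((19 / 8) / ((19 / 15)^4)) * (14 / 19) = 5315625 / 521284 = 10.20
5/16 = 0.31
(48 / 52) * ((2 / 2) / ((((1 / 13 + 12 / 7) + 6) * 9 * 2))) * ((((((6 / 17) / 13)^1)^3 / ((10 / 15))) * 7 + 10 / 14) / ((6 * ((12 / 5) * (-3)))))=-269925905 / 2479522573476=-0.00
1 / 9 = 0.11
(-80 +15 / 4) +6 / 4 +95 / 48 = -3493 / 48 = -72.77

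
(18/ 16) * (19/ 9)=19/ 8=2.38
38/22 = 19/11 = 1.73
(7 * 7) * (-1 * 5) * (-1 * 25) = 6125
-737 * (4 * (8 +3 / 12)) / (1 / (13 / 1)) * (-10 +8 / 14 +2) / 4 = 4110249 / 7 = 587178.43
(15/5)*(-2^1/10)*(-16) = 48/5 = 9.60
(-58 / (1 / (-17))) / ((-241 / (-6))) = 5916 / 241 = 24.55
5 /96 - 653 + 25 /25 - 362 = -97339 /96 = -1013.95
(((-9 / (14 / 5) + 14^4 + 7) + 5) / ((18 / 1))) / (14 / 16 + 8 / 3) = 1075894 / 1785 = 602.74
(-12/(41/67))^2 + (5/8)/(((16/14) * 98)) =579197141/1506176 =384.55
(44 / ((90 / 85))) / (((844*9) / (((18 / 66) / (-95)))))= -17 / 1082430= -0.00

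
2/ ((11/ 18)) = 36/ 11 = 3.27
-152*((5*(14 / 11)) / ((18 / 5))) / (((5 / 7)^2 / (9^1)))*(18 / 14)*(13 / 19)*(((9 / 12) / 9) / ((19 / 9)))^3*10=-773955 / 301796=-2.56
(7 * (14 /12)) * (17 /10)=833 /60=13.88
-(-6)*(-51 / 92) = -153 / 46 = -3.33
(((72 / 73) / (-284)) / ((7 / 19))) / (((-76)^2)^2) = -9 / 31852976512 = -0.00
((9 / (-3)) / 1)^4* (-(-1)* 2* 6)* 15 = 14580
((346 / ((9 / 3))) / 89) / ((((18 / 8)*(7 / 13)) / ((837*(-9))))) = -5019768 / 623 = -8057.41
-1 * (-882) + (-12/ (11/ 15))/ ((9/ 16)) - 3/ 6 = 18753/ 22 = 852.41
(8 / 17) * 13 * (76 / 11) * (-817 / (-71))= 6457568 / 13277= 486.37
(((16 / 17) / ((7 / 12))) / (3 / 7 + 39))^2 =256 / 152881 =0.00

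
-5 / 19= -0.26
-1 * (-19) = 19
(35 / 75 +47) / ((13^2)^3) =712 / 72402135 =0.00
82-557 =-475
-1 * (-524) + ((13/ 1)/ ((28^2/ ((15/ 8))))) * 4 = 821827/ 1568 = 524.12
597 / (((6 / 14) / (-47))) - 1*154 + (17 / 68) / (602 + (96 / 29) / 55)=-252075073405 / 3841144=-65625.00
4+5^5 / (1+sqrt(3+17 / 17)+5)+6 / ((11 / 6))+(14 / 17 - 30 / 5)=587511 / 1496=392.72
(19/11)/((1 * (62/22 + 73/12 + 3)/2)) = 456/1571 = 0.29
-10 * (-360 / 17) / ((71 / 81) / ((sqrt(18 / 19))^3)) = 15746400 * sqrt(38) / 435727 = 222.77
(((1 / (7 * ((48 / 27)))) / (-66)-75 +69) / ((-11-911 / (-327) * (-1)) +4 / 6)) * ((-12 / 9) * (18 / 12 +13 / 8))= -2686305 / 1409408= -1.91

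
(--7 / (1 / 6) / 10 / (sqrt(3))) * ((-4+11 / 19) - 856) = -114303 * sqrt(3) / 95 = -2083.99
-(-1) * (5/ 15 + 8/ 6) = 5/ 3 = 1.67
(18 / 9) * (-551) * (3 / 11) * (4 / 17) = -13224 / 187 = -70.72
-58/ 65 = -0.89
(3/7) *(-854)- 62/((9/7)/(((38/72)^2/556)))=-1186867009/3242592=-366.02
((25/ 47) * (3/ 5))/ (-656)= -0.00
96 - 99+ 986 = 983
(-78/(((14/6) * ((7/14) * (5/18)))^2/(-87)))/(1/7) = 452296.59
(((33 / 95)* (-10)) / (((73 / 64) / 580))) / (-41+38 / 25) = 20416000 / 456323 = 44.74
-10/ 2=-5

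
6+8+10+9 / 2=57 / 2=28.50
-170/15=-34/3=-11.33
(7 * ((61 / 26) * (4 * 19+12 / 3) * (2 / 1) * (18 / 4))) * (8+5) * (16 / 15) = 163968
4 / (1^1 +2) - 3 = -5 / 3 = -1.67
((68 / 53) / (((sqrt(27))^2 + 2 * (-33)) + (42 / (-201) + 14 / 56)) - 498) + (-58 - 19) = -318207699 / 553373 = -575.03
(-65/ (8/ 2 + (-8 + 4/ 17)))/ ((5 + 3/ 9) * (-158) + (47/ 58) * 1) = -96135/ 4687456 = -0.02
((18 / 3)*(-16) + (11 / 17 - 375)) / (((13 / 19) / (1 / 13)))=-151924 / 2873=-52.88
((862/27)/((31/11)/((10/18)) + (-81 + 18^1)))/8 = -23705/344088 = -0.07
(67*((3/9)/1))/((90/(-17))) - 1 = -1409/270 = -5.22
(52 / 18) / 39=2 / 27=0.07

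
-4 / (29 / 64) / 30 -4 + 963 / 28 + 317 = 4227661 / 12180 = 347.10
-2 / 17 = -0.12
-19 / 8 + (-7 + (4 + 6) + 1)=13 / 8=1.62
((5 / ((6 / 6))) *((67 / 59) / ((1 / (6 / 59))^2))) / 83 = 12060 / 17046457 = 0.00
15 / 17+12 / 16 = 1.63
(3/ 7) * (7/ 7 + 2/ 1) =9/ 7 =1.29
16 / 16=1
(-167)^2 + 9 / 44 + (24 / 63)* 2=25770329 / 924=27889.97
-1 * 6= -6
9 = 9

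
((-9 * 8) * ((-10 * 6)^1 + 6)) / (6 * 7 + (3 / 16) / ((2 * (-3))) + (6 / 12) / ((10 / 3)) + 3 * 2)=622080 / 7699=80.80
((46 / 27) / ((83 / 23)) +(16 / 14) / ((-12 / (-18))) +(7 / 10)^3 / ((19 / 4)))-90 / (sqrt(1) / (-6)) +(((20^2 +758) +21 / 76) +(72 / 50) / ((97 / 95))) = 24602589287929 / 14455570500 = 1701.95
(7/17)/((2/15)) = 105/34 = 3.09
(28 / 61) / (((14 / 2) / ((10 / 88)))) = 0.01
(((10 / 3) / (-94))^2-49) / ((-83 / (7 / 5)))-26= -207696982 / 8250615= -25.17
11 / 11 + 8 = 9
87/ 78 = 29/ 26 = 1.12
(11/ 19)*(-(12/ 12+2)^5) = -2673/ 19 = -140.68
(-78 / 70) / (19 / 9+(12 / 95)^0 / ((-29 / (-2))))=-10179 / 19915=-0.51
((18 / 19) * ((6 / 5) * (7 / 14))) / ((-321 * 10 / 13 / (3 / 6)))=-117 / 101650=-0.00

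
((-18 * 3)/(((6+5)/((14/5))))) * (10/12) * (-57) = 7182/11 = 652.91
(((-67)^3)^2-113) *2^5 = 2894668225792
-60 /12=-5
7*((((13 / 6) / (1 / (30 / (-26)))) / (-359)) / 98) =5 / 10052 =0.00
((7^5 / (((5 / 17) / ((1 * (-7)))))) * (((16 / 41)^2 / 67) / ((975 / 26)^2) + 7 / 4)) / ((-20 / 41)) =8869530786843293 / 6180750000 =1435025.00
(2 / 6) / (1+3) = 1 / 12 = 0.08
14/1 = 14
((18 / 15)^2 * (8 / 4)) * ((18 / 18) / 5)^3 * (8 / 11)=576 / 34375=0.02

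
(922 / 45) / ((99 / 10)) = 1844 / 891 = 2.07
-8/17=-0.47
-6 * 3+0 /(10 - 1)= -18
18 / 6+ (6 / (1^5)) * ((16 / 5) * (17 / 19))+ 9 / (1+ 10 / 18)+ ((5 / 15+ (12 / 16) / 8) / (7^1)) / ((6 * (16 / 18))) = 8844343 / 340480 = 25.98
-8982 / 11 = -816.55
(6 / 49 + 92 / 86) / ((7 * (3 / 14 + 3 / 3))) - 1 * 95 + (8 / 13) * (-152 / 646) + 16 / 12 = -130853143 / 1396941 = -93.67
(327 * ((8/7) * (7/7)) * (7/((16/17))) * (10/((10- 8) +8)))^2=30902481/4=7725620.25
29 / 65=0.45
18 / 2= 9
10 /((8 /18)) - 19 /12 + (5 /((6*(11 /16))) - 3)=2525 /132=19.13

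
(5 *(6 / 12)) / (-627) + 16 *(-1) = -20069 / 1254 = -16.00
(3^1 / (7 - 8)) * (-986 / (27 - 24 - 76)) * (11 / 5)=-32538 / 365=-89.15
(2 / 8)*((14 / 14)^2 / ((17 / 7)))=7 / 68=0.10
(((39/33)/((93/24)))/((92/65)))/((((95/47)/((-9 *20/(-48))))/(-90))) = -5361525/149017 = -35.98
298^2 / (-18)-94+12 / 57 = -859676 / 171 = -5027.35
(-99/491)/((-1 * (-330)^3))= -1/178233000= -0.00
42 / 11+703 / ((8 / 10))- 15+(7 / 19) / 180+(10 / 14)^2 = 400050527 / 460845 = 868.08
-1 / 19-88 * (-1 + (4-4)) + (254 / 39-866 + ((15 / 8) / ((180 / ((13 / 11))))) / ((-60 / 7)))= -12074558797 / 15649920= -771.54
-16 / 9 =-1.78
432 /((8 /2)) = 108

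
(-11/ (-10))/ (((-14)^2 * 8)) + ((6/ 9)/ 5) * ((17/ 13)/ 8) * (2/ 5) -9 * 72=-1981295999/ 3057600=-647.99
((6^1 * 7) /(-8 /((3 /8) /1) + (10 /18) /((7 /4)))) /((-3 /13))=5733 /662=8.66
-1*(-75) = 75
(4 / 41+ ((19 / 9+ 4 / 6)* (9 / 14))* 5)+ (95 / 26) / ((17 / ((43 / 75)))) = 8704747 / 951405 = 9.15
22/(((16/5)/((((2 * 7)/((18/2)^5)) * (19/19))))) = 385/236196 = 0.00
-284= -284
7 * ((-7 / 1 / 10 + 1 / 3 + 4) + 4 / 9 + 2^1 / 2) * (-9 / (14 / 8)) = -914 / 5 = -182.80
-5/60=-1/12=-0.08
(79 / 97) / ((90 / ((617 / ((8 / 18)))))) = 48743 / 3880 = 12.56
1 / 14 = 0.07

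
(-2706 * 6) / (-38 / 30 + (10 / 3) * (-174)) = 243540 / 8719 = 27.93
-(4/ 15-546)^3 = 548548738856/ 3375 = 162532959.66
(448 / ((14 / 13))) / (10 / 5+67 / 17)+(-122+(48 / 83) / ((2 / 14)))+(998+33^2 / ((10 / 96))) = 11404.47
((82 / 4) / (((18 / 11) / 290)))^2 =13199092.67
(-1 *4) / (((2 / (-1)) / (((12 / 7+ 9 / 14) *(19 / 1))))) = 627 / 7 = 89.57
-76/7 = -10.86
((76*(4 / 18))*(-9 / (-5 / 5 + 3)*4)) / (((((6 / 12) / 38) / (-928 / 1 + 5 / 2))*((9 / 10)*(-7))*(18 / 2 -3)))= -35637920 / 63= -565681.27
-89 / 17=-5.24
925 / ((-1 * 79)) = -925 / 79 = -11.71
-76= -76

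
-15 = -15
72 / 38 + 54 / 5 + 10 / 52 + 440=1118631 / 2470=452.89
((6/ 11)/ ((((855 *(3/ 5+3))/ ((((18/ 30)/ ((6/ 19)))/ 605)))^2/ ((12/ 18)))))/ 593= 1/ 1566491943307500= 0.00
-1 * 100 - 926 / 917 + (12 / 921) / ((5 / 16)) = -142122222 / 1407595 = -100.97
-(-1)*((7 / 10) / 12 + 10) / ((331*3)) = 1207 / 119160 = 0.01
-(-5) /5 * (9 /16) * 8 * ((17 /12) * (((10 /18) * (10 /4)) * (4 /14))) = 425 /168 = 2.53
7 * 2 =14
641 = 641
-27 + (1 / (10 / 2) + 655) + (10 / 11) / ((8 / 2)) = 628.43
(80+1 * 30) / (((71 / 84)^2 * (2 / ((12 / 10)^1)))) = 465696 / 5041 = 92.38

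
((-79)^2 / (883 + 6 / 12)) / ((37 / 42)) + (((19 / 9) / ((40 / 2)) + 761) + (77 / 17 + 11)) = 52325858759 / 66686580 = 784.65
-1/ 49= -0.02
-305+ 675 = 370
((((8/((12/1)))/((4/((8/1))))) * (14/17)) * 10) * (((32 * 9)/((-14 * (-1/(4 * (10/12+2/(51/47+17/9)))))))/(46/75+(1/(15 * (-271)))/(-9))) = 2218.21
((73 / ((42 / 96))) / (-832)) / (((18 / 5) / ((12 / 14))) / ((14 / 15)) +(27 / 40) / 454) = -331420 / 7438977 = -0.04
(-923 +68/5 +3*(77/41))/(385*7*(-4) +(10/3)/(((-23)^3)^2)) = 41140357840212/490716766650625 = 0.08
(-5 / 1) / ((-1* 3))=5 / 3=1.67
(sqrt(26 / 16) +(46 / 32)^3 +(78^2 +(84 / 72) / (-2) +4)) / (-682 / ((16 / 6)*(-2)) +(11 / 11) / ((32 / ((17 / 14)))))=112*sqrt(26) / 57305 +523870739 / 11002560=47.62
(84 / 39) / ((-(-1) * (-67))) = -28 / 871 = -0.03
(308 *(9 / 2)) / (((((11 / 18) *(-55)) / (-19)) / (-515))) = -4438476 / 11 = -403497.82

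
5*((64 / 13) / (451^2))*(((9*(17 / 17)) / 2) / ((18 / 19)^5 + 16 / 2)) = 89139564 / 1434377139767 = 0.00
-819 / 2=-409.50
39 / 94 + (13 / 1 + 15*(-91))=-127049 / 94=-1351.59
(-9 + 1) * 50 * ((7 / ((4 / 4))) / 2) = -1400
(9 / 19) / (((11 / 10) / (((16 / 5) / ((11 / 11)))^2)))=4608 / 1045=4.41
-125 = -125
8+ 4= 12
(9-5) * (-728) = -2912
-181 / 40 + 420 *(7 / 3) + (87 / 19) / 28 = 5190397 / 5320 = 975.64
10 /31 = 0.32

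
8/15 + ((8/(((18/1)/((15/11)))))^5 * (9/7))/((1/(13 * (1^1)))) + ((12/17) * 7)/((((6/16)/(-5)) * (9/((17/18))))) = -5.01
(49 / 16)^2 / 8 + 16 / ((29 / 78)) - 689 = -38295555 / 59392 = -644.79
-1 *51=-51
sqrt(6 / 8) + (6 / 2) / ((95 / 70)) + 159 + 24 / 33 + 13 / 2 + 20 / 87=sqrt(3) / 2 + 6133769 / 36366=169.53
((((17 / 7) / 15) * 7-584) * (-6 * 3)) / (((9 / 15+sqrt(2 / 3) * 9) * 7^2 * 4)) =-1249 / 2086+6245 * sqrt(6) / 2086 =6.73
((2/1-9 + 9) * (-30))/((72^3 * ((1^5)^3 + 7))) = -5/248832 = -0.00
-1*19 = -19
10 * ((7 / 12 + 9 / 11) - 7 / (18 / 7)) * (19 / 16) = -49685 / 3168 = -15.68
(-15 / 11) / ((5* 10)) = -3 / 110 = -0.03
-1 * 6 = -6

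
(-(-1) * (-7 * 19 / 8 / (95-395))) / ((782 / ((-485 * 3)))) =-12901 / 125120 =-0.10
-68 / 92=-17 / 23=-0.74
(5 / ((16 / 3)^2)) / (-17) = -45 / 4352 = -0.01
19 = 19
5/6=0.83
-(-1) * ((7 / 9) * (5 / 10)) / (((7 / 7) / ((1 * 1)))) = 7 / 18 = 0.39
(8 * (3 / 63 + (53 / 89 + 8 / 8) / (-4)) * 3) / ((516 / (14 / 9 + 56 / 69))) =-91910 / 2376567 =-0.04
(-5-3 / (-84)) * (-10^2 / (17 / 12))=41700 / 119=350.42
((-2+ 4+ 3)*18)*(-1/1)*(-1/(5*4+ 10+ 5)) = 18/7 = 2.57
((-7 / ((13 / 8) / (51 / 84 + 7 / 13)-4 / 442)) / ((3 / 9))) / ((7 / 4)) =-8.51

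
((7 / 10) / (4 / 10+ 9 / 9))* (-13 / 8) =-13 / 16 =-0.81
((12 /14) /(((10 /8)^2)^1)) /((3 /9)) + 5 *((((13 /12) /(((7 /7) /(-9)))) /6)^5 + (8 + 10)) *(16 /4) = 193573921 /1433600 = 135.03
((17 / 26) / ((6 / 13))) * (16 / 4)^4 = 1088 / 3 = 362.67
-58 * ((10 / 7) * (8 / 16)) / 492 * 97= -8.17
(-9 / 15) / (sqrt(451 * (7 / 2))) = -3 * sqrt(6314) / 15785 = -0.02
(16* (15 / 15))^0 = 1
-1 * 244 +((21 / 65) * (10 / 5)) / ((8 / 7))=-63293 / 260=-243.43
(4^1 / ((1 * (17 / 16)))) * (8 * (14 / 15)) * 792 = 1892352 / 85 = 22262.96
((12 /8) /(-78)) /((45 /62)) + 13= 15179 /1170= 12.97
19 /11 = 1.73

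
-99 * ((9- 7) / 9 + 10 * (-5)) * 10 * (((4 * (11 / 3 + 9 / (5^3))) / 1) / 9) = 55272448 / 675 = 81885.11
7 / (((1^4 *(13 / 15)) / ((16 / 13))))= 1680 / 169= 9.94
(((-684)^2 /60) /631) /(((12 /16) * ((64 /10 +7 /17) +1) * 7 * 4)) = 55233 /733222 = 0.08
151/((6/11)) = 1661/6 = 276.83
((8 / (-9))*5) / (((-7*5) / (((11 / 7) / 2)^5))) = 161051 / 4235364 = 0.04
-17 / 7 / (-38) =17 / 266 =0.06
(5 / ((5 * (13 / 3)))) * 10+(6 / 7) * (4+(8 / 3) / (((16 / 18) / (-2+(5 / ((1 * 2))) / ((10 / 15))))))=1863 / 182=10.24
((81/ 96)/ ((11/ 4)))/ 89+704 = 5513755/ 7832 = 704.00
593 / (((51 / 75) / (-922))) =-13668650 / 17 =-804038.24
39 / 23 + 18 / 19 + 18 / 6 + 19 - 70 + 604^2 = 364770.64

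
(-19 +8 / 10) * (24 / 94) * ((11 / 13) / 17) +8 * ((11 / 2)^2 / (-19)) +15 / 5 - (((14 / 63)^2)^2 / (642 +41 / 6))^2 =-3226276486623588343 / 323659110870181665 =-9.97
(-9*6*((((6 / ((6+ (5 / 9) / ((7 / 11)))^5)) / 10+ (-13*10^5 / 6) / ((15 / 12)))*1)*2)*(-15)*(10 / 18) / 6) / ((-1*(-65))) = -79148524904579742226 / 197871312306109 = -400000.00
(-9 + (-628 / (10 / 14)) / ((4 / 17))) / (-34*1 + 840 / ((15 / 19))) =-9364 / 2575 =-3.64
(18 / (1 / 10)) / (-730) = -18 / 73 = -0.25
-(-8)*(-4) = -32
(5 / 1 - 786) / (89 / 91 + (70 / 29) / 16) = -16488472 / 23833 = -691.83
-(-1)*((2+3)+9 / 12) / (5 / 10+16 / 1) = 23 / 66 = 0.35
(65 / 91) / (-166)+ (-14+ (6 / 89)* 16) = -1336745 / 103418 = -12.93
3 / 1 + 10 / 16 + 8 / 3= 151 / 24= 6.29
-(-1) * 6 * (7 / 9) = 14 / 3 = 4.67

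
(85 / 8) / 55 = 17 / 88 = 0.19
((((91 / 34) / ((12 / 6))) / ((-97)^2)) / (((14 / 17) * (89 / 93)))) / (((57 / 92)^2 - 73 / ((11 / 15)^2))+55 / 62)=-0.00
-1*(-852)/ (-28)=-213/ 7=-30.43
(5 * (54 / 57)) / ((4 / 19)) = 45 / 2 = 22.50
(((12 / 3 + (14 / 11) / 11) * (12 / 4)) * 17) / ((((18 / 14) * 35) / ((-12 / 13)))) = -33864 / 7865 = -4.31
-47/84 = -0.56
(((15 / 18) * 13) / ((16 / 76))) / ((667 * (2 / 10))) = 6175 / 16008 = 0.39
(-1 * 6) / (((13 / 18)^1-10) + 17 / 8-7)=0.42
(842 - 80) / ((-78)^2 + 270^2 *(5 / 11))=1397 / 71904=0.02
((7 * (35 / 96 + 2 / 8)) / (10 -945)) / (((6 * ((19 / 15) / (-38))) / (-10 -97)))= -44191 / 17952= -2.46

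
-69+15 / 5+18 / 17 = -1104 / 17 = -64.94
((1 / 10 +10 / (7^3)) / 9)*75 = 2215 / 2058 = 1.08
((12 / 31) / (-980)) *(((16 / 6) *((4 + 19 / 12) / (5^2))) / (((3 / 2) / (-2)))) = 536 / 1708875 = 0.00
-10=-10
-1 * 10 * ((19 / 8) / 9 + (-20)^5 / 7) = 1151999335 / 252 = 4571425.93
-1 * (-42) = 42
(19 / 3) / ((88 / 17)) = 323 / 264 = 1.22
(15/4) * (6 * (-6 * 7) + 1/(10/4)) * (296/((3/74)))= -6888808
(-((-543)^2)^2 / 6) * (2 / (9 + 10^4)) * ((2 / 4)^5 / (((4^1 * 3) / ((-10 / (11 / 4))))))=48297740445 / 1761584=27417.22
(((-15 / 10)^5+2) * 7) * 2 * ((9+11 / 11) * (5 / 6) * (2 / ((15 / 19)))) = -119035 / 72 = -1653.26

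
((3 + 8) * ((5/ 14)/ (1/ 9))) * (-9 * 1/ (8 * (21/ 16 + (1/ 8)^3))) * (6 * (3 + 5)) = -6842880/ 4711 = -1452.53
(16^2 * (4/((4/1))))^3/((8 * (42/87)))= 30408704/7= 4344100.57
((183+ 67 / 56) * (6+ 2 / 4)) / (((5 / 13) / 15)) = 5229705 / 112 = 46693.79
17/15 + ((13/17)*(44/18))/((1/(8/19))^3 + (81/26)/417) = 219541609/172488375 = 1.27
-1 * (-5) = 5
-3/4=-0.75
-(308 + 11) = -319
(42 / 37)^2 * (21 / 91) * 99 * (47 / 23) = 24623676 / 409331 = 60.16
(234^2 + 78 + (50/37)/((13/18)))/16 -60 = 12957147/3848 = 3367.24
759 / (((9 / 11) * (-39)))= -2783 / 117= -23.79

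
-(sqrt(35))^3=-35 *sqrt(35)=-207.06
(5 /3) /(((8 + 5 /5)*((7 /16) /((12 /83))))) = 320 /5229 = 0.06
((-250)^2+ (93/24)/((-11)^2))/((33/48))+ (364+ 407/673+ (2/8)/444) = 145205123622563/1590875088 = 91273.74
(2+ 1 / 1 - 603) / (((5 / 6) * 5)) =-144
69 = 69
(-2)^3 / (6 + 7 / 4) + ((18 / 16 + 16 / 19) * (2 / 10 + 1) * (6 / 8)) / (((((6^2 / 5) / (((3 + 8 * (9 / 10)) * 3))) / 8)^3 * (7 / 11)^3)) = 545504768023 / 2020270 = 270015.77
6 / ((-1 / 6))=-36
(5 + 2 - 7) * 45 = 0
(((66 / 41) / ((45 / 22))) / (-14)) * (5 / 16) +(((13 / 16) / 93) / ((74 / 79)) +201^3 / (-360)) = -22557.23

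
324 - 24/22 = 3552/11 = 322.91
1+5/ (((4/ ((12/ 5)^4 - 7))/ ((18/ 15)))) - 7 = 33.27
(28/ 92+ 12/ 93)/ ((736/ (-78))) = -0.05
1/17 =0.06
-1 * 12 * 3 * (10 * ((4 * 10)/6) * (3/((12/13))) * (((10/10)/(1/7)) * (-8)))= 436800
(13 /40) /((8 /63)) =819 /320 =2.56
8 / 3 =2.67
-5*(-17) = 85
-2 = -2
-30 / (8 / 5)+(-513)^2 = 1052601 / 4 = 263150.25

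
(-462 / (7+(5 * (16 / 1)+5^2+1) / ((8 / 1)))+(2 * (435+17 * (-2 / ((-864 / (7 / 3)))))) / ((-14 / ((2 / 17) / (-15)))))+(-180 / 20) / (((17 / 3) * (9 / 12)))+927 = 1043967359 / 1156680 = 902.56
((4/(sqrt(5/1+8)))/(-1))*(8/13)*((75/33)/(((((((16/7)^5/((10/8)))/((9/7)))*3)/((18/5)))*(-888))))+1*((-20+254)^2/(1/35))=540225*sqrt(13)/36062101504+1916460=1916460.00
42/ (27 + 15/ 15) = 3/ 2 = 1.50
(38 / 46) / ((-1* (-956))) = 19 / 21988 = 0.00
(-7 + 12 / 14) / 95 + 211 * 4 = 561217 / 665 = 843.94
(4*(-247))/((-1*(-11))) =-988/11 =-89.82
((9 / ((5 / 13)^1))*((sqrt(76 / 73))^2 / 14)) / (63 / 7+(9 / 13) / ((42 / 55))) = 38532 / 219365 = 0.18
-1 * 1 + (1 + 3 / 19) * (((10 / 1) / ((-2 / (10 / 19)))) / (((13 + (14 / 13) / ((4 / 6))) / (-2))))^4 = -0.98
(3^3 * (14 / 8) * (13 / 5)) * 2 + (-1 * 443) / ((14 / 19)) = -12443 / 35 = -355.51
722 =722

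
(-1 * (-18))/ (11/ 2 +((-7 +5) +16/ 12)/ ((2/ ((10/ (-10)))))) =108/ 35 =3.09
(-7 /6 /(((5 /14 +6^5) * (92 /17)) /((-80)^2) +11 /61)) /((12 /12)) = -81300800 /470796021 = -0.17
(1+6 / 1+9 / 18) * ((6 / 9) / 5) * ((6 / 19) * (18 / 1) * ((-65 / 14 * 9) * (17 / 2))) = -268515 / 133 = -2018.91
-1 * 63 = -63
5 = 5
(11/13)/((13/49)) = 539/169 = 3.19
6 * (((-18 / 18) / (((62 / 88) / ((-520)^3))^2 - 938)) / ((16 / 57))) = 818147369115648000000 / 35902794490314751999039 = 0.02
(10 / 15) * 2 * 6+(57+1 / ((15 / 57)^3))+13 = 16609 / 125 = 132.87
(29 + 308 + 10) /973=347 /973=0.36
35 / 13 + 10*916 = 119115 / 13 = 9162.69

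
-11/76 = -0.14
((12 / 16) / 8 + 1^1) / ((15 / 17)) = 119 / 96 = 1.24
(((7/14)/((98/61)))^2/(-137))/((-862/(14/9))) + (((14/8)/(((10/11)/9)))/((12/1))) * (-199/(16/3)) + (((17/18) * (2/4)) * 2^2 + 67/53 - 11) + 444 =1050492396325329/2747943457280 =382.28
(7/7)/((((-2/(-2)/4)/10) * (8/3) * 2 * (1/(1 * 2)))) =15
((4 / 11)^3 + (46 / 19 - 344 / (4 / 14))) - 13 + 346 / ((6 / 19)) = -9017870 / 75867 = -118.86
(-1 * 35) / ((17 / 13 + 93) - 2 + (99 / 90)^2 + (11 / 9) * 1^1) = -58500 / 158351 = -0.37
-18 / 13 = -1.38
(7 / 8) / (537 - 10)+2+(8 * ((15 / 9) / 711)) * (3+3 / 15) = 18540035 / 8992728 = 2.06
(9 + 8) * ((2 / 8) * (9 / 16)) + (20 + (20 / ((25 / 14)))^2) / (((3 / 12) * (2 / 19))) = 8846577 / 1600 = 5529.11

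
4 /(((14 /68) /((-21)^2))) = 8568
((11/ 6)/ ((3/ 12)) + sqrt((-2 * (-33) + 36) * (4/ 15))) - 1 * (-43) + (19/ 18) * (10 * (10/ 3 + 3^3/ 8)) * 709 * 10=2 * sqrt(170)/ 5 + 54226211/ 108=502099.76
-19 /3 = -6.33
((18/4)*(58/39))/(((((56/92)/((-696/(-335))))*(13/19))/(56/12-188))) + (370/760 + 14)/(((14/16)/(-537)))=-3229497066/215137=-15011.35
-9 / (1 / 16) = -144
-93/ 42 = -2.21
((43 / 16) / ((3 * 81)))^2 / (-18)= -1849 / 272097792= -0.00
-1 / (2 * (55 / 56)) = -28 / 55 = -0.51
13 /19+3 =70 /19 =3.68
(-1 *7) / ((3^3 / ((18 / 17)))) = -14 / 51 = -0.27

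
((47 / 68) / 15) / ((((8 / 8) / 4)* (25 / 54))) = 846 / 2125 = 0.40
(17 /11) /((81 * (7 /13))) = 221 /6237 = 0.04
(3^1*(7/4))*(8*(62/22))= 1302/11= 118.36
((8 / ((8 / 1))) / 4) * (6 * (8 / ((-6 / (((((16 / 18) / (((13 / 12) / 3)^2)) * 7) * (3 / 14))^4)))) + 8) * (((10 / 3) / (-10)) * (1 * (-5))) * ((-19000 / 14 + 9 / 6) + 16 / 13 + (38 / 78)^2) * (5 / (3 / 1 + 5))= 918140501114434287125 / 29777434239384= 30833432.25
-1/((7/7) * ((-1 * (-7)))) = -1/7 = -0.14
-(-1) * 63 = 63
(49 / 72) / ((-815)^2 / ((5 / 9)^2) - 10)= 49 / 154949688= 0.00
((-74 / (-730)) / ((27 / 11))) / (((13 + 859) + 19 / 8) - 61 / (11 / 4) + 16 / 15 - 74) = 35816 / 675805311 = 0.00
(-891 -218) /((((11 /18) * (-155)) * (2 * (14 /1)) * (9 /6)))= 3327 /11935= 0.28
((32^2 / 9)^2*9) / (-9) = -1048576 / 81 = -12945.38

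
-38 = -38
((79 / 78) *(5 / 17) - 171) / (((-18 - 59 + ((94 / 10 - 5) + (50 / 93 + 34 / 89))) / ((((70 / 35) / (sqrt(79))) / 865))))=624502409 *sqrt(79) / 8960010181837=0.00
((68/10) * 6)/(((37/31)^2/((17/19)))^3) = 10.11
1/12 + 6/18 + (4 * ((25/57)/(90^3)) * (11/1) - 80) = -66138503/831060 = -79.58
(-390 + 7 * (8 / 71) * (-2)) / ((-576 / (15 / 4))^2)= -0.02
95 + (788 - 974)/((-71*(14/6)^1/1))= 47773/497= 96.12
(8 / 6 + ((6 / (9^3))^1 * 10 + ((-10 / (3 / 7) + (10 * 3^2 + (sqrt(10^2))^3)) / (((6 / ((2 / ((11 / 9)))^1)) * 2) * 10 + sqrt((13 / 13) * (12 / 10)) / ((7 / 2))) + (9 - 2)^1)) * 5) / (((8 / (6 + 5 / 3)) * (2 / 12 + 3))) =906893890841 / 27373694364 - 483000 * sqrt(30) / 28162237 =33.04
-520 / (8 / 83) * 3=-16185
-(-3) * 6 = 18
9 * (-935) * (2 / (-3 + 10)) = -16830 / 7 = -2404.29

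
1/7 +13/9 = 100/63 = 1.59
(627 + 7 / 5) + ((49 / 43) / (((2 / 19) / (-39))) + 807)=435677 / 430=1013.20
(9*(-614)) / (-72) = 76.75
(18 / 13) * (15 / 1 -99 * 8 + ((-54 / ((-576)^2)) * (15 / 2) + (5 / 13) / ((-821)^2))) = -250988500959489 / 233293678592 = -1075.85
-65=-65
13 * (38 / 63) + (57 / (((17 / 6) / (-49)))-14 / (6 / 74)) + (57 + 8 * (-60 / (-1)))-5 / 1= -618.59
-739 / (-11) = 739 / 11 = 67.18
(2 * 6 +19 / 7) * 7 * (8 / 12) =206 / 3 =68.67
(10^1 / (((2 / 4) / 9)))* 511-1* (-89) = 92069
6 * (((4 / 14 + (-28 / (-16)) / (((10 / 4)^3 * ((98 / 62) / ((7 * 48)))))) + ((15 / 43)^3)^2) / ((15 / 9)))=2398984966726074 / 27655963339375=86.74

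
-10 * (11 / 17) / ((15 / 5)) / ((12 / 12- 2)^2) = -2.16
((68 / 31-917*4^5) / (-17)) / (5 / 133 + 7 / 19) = 645253490 / 4743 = 136043.32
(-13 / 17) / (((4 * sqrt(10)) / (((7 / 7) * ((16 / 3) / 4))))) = -13 * sqrt(10) / 510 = -0.08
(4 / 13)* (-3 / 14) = -6 / 91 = -0.07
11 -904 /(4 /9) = -2023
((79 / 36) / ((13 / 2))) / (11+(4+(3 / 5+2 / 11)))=4345 / 203112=0.02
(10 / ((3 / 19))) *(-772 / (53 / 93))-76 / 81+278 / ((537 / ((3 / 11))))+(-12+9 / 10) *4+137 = -3622166198419 / 42264585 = -85702.16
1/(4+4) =1/8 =0.12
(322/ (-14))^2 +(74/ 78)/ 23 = 474550/ 897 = 529.04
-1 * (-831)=831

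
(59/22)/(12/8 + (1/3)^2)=531/319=1.66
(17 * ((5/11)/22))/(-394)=-85/95348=-0.00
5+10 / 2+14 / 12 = 67 / 6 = 11.17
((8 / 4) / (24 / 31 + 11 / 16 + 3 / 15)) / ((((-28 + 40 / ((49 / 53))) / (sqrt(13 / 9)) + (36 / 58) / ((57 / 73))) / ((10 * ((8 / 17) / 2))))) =-9580281961600 / 683866677003633 + 32466362297600 * sqrt(13) / 522956870649837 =0.21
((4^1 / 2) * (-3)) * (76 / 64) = -57 / 8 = -7.12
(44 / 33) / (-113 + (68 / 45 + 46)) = -60 / 2947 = -0.02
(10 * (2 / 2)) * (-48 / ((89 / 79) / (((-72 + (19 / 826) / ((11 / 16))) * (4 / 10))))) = 4959086592 / 404327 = 12265.04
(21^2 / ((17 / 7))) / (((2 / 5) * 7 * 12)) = 5.40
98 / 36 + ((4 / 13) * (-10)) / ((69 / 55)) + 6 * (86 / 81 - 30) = -2799071 / 16146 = -173.36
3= 3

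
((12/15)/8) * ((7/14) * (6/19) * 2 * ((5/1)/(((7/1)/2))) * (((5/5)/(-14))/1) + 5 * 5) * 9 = 41841/1862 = 22.47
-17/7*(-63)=153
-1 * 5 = -5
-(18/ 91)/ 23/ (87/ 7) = -0.00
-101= -101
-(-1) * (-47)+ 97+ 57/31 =1607/31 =51.84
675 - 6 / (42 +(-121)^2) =9911019 / 14683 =675.00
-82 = -82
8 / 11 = 0.73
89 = 89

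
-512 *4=-2048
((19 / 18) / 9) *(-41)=-779 / 162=-4.81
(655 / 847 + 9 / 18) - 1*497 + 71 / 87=-72938933 / 147378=-494.91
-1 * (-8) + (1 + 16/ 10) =53/ 5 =10.60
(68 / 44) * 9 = 153 / 11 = 13.91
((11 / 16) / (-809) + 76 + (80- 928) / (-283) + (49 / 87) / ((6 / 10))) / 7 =11.42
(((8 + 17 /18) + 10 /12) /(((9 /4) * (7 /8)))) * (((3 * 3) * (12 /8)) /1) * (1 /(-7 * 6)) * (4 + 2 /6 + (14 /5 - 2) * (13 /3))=-9152 /735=-12.45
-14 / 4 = -7 / 2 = -3.50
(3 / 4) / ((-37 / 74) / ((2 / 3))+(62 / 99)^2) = -29403 / 14027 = -2.10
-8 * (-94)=752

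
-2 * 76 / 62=-2.45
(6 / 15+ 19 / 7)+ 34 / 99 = 11981 / 3465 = 3.46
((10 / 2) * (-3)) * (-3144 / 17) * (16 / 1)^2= 12072960 / 17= 710174.12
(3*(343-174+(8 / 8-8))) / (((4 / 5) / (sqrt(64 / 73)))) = 4860*sqrt(73) / 73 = 568.82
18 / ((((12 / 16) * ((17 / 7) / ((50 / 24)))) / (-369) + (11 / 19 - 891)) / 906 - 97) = -2223188100 / 12101900623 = -0.18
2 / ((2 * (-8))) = -1 / 8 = -0.12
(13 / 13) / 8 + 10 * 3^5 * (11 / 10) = 21385 / 8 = 2673.12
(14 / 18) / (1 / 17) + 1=14.22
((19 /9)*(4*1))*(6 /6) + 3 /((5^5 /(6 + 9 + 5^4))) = 9.06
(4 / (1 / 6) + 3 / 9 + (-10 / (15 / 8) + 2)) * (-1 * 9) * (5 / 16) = -945 / 16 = -59.06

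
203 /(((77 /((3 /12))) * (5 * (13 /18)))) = 261 /1430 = 0.18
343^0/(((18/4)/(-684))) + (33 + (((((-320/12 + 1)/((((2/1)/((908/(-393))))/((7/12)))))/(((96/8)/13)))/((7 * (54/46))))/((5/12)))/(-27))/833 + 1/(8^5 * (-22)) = -1176471177450607373/7741947281080320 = -151.96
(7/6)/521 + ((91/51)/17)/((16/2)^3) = 188433/77091328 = 0.00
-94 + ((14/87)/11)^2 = -86089610/915849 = -94.00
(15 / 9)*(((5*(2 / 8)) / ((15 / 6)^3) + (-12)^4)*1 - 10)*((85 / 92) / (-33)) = -2202146 / 2277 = -967.13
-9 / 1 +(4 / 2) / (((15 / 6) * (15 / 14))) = -8.25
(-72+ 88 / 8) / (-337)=61 / 337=0.18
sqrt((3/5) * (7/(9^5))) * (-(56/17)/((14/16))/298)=-32 * sqrt(105)/3077595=-0.00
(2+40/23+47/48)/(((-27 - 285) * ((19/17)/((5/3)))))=-0.02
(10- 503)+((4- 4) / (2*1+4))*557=-493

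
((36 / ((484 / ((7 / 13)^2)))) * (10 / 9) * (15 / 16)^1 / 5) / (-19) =-735 / 3108248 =-0.00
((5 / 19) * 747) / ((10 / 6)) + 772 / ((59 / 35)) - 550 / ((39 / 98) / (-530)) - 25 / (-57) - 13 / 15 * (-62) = 53418589506 / 72865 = 733117.26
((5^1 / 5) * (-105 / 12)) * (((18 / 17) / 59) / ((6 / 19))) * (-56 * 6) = 167580 / 1003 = 167.08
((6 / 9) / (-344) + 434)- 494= -30961 / 516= -60.00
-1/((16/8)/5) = -5/2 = -2.50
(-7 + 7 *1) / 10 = 0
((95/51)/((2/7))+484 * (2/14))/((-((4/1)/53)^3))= -8042782171/45696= -176006.26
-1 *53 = -53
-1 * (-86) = 86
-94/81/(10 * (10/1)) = -47/4050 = -0.01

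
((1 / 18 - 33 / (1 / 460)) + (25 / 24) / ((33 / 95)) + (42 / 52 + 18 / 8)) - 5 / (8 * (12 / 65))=-625060829 / 41184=-15177.27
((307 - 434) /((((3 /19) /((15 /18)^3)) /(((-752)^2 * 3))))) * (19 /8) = -50638011500 /27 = -1875481907.41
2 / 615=0.00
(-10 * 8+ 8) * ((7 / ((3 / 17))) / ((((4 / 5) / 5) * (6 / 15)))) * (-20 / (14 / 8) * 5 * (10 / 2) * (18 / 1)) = 229500000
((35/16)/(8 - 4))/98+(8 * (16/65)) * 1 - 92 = -5243067/58240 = -90.03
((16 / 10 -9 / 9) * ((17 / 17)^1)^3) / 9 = 1 / 15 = 0.07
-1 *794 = -794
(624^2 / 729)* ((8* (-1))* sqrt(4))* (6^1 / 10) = -692224 / 135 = -5127.59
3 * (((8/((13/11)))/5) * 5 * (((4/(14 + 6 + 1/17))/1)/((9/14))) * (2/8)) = 1904/1209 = 1.57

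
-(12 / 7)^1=-1.71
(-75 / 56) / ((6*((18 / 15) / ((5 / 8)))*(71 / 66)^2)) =-226875 / 2258368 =-0.10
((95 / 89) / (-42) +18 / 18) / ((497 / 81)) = 0.16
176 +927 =1103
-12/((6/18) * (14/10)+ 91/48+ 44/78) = -37440/9131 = -4.10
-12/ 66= -0.18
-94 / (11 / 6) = -564 / 11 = -51.27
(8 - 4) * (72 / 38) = 144 / 19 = 7.58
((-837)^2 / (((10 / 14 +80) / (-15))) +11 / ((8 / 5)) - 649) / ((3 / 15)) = -591380365 / 904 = -654181.82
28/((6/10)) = 140/3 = 46.67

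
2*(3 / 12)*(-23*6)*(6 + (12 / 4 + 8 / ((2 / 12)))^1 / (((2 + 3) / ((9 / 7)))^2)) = -646.68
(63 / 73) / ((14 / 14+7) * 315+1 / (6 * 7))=0.00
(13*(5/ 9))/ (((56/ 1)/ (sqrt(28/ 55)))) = 13*sqrt(385)/ 2772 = 0.09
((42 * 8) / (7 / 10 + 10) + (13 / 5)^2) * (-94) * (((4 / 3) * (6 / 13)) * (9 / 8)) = -86362218 / 34775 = -2483.46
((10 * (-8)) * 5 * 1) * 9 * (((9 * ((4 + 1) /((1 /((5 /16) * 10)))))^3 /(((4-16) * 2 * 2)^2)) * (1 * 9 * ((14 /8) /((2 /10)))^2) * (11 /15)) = -287791259765625 /131072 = -2195673063.40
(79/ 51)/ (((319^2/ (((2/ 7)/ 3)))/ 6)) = 0.00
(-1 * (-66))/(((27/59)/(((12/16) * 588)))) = 63602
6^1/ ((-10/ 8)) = -24/ 5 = -4.80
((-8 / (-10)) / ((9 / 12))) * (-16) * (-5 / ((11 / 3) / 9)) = 2304 / 11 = 209.45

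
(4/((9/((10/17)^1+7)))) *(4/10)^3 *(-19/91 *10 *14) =-104576/16575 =-6.31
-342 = -342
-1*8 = -8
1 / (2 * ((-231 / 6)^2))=2 / 5929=0.00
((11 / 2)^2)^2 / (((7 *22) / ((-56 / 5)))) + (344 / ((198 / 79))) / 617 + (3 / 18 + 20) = -56392903 / 1221660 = -46.16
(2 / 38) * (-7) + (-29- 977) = -19121 / 19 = -1006.37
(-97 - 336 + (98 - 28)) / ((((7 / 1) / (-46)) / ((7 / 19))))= 16698 / 19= 878.84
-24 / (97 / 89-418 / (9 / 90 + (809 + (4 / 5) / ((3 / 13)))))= -2740488 / 65711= -41.71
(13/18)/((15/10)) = 13/27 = 0.48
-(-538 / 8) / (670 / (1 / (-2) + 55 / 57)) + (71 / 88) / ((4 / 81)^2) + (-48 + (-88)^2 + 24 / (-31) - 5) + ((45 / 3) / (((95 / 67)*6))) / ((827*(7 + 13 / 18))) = 768491840150805503 / 95808561847680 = 8021.12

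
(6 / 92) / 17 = 3 / 782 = 0.00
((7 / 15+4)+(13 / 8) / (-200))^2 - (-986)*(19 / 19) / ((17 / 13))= 17830162801 / 23040000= 773.88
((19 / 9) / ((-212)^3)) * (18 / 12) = -19 / 57168768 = -0.00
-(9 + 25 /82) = -763 /82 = -9.30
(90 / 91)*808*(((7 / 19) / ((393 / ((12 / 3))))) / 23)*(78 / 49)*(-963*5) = -2801174400 / 2805103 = -998.60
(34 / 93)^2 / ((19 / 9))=1156 / 18259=0.06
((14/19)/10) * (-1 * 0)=0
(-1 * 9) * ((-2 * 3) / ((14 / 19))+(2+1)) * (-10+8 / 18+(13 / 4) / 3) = -2745 / 7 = -392.14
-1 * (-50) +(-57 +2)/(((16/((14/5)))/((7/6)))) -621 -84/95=-2658997/4560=-583.11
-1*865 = -865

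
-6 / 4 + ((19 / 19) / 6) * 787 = 389 / 3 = 129.67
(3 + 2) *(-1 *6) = -30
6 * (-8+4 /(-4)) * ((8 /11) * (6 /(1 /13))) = -33696 /11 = -3063.27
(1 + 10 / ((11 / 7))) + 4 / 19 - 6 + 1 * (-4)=-507 / 209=-2.43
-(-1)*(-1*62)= -62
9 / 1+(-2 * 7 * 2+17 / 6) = -97 / 6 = -16.17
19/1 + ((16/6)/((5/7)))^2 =7411/225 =32.94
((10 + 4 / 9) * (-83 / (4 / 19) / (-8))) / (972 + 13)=74119 / 141840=0.52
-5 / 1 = -5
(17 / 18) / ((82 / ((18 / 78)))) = 17 / 6396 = 0.00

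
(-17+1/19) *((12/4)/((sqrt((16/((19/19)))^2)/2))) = -483/76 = -6.36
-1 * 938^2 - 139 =-879983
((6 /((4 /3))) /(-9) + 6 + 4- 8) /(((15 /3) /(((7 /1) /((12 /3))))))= 21 /40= 0.52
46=46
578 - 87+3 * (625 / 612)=100789 / 204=494.06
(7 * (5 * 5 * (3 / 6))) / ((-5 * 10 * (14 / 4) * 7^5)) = -1 / 33614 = -0.00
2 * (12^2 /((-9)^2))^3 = 8192 /729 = 11.24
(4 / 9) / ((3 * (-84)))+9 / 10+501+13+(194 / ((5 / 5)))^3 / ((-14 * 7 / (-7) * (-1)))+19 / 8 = -11816510323 / 22680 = -521010.16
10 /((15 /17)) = 34 /3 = 11.33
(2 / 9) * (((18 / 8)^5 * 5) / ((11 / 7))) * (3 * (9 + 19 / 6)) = 16763355 / 11264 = 1488.22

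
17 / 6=2.83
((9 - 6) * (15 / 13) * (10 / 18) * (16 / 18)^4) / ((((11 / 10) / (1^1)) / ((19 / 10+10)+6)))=18329600 / 938223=19.54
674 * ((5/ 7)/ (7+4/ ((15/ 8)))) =52.71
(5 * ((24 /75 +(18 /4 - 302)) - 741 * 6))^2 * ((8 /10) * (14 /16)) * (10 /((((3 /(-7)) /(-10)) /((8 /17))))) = 3674633563692 /85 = 43230983102.26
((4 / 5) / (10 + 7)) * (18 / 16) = 9 / 170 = 0.05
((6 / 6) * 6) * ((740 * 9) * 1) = 39960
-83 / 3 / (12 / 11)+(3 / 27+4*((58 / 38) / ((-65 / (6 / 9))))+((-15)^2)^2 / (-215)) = -166183219 / 637260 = -260.78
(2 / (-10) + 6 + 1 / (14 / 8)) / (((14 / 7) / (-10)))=-223 / 7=-31.86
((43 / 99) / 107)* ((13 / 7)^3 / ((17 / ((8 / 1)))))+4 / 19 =261430724 / 1173587877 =0.22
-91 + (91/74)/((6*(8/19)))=-321503/3552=-90.51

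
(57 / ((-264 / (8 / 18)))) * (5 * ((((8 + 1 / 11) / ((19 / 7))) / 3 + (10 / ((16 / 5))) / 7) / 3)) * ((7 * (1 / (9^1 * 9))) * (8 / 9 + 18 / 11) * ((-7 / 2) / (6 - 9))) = -221213125 / 3772522512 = -0.06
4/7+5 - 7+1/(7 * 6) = -59/42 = -1.40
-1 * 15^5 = -759375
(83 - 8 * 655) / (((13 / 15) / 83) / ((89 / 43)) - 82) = 571421385 / 9085451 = 62.89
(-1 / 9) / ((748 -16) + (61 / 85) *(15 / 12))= -68 / 448533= -0.00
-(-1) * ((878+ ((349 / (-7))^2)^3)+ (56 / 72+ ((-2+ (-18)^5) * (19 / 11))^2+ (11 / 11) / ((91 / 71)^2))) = 230981053505536482548299 / 21652239609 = 10667767292281.70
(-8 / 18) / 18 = -2 / 81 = -0.02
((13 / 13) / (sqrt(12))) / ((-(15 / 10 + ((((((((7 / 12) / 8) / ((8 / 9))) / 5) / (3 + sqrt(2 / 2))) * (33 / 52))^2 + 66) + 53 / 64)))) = -35441868800 * sqrt(3) / 14530060090347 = -0.00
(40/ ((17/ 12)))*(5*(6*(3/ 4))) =10800/ 17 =635.29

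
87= 87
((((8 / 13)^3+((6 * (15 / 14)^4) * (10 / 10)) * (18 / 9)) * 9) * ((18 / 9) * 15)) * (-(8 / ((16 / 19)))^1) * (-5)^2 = -21711867199875 / 21099988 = -1028999.03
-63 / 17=-3.71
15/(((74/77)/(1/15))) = 77/74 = 1.04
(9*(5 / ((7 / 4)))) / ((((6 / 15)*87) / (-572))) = -85800 / 203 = -422.66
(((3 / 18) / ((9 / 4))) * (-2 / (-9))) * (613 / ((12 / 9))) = 613 / 81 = 7.57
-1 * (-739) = 739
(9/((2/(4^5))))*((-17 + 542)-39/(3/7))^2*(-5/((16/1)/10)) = -2712326400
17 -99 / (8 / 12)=-263 / 2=-131.50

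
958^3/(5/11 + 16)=9671397032/181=53433132.77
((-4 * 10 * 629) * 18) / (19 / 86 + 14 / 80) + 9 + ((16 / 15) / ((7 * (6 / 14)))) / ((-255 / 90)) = -66210542299 / 57885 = -1143829.01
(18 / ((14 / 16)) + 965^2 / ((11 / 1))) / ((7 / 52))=339048268 / 539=629032.04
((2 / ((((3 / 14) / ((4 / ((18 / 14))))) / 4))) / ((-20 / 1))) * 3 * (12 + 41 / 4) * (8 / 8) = -17444 / 45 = -387.64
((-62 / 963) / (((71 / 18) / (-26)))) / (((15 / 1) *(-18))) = -1612 / 1025595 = -0.00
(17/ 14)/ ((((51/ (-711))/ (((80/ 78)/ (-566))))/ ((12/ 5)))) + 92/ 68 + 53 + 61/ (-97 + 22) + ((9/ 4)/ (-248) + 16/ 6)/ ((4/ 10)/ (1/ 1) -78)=677135956979719/ 12638089027200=53.58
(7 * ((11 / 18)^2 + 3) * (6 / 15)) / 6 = 7651 / 4860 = 1.57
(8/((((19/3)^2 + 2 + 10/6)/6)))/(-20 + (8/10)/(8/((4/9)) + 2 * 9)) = -9720/177103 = -0.05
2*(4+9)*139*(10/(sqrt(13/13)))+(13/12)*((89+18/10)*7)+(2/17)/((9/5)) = 56347807/1530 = 36828.63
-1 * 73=-73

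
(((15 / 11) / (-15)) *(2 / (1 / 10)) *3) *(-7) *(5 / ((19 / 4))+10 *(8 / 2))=327600 / 209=1567.46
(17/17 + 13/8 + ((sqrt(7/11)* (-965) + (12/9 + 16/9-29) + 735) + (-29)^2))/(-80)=-111797/5760 + 193* sqrt(77)/176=-9.79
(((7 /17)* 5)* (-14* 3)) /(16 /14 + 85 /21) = -30870 /1853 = -16.66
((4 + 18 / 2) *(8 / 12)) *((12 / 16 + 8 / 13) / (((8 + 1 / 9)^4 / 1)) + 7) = 10337425555 / 170389446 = 60.67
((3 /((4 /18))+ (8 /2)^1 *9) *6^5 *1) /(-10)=-192456 /5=-38491.20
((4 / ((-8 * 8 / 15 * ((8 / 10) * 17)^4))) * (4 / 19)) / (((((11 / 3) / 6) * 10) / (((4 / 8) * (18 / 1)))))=-151875 / 17874830336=-0.00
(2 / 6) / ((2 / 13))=13 / 6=2.17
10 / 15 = 2 / 3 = 0.67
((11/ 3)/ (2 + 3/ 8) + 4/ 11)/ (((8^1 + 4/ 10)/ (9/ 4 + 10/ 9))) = 0.76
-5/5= -1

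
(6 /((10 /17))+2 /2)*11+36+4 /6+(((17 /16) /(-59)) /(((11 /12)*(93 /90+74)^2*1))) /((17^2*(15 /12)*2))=159.87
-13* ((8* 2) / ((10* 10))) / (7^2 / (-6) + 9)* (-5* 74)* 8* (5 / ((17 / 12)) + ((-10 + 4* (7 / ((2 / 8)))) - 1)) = 328219008 / 425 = 772280.02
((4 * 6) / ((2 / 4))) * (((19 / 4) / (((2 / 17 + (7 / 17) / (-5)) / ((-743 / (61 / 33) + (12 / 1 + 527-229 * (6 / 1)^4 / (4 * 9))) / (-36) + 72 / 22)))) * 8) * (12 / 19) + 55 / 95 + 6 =285212869225 / 38247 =7457130.47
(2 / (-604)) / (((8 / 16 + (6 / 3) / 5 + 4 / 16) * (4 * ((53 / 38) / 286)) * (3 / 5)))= -135850 / 552207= -0.25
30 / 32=15 / 16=0.94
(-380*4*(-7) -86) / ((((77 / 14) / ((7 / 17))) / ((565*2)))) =166964280 / 187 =892857.11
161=161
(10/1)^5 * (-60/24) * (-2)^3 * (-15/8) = -3750000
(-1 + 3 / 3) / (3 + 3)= 0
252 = 252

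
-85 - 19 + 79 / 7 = -649 / 7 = -92.71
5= 5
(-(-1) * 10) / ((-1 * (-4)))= 5 / 2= 2.50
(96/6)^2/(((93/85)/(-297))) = -2154240/31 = -69491.61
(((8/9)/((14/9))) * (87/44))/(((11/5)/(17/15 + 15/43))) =27724/36421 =0.76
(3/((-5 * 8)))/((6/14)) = -7/40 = -0.18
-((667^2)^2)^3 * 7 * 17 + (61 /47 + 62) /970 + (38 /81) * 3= -227153964234479777658402866020962271503025 /246186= -922692453000900854063199600000000000.00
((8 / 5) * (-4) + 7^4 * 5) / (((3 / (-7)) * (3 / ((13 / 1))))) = -121319.18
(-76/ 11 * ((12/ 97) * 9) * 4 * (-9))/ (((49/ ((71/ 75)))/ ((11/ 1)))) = 6993216/ 118825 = 58.85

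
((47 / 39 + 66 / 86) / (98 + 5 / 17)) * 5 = 281180 / 2802267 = 0.10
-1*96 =-96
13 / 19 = 0.68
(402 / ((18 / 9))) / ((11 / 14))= 2814 / 11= 255.82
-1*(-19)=19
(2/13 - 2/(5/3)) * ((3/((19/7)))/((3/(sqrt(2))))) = -476 * sqrt(2)/1235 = -0.55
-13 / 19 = -0.68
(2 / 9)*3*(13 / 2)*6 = 26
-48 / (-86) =24 / 43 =0.56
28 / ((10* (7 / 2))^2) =4 / 175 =0.02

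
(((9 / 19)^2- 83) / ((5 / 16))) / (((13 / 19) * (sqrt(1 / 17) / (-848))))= 405438976 * sqrt(17) / 1235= 1353577.10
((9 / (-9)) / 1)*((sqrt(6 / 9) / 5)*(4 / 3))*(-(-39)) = -52*sqrt(6) / 15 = -8.49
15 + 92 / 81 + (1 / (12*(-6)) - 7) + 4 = 8503 / 648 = 13.12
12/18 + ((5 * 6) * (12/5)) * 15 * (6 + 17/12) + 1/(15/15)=24035/3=8011.67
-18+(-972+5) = -985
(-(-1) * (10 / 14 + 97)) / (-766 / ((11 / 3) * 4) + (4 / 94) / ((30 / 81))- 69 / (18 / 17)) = -5304420 / 6366493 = -0.83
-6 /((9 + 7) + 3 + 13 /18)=-108 /355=-0.30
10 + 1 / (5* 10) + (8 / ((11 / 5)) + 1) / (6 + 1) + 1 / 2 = 21526 / 1925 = 11.18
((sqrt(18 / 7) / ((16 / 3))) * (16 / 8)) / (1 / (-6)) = -27 * sqrt(14) / 28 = -3.61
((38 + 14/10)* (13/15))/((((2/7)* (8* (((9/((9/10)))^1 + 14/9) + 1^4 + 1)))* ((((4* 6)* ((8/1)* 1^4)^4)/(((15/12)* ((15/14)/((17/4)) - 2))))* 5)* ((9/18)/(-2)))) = 33293/1699020800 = 0.00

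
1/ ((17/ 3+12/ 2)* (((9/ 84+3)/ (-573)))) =-2292/ 145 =-15.81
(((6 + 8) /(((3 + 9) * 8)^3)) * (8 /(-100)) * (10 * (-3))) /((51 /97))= 679 /9400320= 0.00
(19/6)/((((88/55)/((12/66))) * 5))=19/264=0.07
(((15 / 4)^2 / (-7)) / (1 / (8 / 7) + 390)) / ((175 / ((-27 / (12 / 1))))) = 81 / 1225784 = 0.00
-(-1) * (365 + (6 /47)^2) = 806321 /2209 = 365.02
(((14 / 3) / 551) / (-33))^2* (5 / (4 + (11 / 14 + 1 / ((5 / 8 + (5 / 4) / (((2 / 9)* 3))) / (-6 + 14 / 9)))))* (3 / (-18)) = -6860 / 375916632993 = -0.00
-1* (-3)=3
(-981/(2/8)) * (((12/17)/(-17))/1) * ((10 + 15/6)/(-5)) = -117720/289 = -407.34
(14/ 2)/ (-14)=-1/ 2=-0.50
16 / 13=1.23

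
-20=-20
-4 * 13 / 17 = -52 / 17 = -3.06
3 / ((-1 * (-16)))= 3 / 16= 0.19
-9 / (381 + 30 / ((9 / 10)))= -27 / 1243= -0.02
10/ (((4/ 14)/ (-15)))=-525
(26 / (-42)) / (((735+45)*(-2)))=1 / 2520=0.00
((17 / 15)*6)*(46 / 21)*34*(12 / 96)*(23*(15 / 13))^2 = 52743945 / 1183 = 44584.91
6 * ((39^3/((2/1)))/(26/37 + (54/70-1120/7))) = -230454315/205291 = -1122.57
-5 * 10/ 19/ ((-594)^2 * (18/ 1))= -25/ 60334956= -0.00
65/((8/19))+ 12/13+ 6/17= 275191/1768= 155.65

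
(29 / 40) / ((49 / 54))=783 / 980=0.80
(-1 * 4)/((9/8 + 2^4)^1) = -32/137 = -0.23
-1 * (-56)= 56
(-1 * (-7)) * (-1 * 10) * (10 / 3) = -700 / 3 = -233.33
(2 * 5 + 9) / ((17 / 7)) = 133 / 17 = 7.82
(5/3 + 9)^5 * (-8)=-268435456/243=-1104672.66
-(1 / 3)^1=-1 / 3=-0.33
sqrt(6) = 2.45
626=626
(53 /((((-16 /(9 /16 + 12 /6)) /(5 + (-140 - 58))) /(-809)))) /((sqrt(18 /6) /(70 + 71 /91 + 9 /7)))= -370839271193 *sqrt(3) /11648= -55143583.37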